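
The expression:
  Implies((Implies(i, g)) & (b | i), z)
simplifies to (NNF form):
z | (i & ~g) | (~b & ~i)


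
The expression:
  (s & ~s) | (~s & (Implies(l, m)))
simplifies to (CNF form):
~s & (m | ~l)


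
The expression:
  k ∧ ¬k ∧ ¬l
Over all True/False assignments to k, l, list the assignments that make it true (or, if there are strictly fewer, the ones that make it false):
is never true.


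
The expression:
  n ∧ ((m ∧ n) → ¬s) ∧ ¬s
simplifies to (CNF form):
n ∧ ¬s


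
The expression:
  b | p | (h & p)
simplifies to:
b | p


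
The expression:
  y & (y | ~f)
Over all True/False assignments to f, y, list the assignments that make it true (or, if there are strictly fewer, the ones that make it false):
is true only for:
  f=False, y=True;
  f=True, y=True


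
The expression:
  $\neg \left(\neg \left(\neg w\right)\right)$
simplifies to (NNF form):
$\neg w$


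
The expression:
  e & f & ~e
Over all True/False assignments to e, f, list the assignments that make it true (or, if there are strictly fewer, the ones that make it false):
is never true.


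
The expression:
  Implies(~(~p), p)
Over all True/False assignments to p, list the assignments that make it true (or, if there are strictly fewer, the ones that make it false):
is always true.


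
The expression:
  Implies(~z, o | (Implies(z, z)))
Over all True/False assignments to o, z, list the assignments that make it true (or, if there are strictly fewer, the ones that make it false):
is always true.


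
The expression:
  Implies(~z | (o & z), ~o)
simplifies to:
~o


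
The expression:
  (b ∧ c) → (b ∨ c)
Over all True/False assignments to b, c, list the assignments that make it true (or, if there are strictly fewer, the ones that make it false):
is always true.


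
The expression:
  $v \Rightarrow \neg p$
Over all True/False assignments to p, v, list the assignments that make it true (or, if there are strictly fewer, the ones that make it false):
is false only for:
  p=True, v=True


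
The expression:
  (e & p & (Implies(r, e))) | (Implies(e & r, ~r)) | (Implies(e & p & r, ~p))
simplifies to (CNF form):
True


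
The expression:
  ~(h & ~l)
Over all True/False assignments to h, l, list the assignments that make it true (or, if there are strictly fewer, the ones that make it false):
is false only for:
  h=True, l=False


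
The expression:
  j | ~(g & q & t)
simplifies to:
j | ~g | ~q | ~t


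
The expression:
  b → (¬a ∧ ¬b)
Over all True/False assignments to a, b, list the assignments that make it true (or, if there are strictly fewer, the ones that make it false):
is true only for:
  a=False, b=False;
  a=True, b=False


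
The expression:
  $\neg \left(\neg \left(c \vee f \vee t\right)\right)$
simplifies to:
$c \vee f \vee t$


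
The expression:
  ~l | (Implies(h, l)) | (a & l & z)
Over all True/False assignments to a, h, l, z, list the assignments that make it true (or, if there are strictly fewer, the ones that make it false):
is always true.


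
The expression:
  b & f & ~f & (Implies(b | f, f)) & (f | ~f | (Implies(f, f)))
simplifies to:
False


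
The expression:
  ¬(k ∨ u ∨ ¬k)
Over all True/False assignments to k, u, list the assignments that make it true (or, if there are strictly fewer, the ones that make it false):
is never true.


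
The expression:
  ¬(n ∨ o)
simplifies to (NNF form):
¬n ∧ ¬o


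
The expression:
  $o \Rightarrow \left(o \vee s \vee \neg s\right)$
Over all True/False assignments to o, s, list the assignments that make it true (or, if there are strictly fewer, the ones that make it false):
is always true.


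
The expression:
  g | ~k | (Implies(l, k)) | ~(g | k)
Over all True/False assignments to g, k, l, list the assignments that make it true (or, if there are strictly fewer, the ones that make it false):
is always true.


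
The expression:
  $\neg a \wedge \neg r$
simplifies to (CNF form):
$\neg a \wedge \neg r$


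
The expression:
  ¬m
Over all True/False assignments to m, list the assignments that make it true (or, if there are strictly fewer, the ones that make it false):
is true only for:
  m=False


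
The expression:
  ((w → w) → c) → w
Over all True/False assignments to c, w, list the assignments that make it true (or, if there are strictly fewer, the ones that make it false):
is false only for:
  c=True, w=False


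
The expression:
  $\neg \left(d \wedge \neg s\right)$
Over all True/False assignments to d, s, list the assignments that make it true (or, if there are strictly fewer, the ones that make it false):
is false only for:
  d=True, s=False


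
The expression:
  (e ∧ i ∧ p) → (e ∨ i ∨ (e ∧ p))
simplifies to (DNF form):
True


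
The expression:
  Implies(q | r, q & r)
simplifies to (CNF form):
(q | ~r) & (r | ~q)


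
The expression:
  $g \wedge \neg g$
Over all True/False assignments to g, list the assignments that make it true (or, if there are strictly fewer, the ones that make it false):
is never true.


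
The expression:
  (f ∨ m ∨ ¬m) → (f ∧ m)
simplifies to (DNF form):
f ∧ m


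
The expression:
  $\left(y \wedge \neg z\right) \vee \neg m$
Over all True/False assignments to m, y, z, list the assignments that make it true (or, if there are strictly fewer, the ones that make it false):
is false only for:
  m=True, y=False, z=False;
  m=True, y=False, z=True;
  m=True, y=True, z=True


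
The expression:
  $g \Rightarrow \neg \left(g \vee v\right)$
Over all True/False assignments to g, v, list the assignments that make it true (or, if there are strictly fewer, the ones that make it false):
is true only for:
  g=False, v=False;
  g=False, v=True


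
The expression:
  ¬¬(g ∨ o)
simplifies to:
g ∨ o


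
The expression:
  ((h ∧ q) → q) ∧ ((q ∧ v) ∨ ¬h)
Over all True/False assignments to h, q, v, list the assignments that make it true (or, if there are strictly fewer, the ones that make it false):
is false only for:
  h=True, q=False, v=False;
  h=True, q=False, v=True;
  h=True, q=True, v=False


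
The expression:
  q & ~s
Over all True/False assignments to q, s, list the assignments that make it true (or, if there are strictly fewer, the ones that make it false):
is true only for:
  q=True, s=False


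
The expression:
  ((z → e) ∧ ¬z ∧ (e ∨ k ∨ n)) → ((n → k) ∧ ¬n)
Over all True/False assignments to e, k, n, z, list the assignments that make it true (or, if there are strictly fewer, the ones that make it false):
is false only for:
  e=False, k=False, n=True, z=False;
  e=False, k=True, n=True, z=False;
  e=True, k=False, n=True, z=False;
  e=True, k=True, n=True, z=False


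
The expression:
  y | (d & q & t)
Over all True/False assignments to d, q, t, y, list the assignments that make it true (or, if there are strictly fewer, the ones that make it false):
is false only for:
  d=False, q=False, t=False, y=False;
  d=False, q=False, t=True, y=False;
  d=False, q=True, t=False, y=False;
  d=False, q=True, t=True, y=False;
  d=True, q=False, t=False, y=False;
  d=True, q=False, t=True, y=False;
  d=True, q=True, t=False, y=False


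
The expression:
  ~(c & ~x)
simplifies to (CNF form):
x | ~c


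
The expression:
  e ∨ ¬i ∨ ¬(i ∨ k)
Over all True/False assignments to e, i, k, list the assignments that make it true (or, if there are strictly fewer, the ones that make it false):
is false only for:
  e=False, i=True, k=False;
  e=False, i=True, k=True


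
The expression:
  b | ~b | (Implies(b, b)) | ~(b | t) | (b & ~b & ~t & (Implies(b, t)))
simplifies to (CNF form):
True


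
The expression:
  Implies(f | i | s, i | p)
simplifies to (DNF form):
i | p | (~f & ~s)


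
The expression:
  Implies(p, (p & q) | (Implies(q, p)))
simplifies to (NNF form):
True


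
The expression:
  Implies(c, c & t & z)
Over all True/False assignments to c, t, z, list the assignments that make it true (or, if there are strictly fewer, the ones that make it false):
is false only for:
  c=True, t=False, z=False;
  c=True, t=False, z=True;
  c=True, t=True, z=False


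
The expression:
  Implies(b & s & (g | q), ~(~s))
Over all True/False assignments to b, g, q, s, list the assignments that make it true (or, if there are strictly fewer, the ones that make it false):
is always true.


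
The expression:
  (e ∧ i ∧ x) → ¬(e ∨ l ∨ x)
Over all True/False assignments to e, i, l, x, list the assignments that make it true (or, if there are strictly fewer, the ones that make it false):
is false only for:
  e=True, i=True, l=False, x=True;
  e=True, i=True, l=True, x=True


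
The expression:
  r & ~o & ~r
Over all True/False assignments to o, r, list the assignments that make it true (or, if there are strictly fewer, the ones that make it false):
is never true.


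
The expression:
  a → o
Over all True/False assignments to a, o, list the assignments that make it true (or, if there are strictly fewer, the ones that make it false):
is false only for:
  a=True, o=False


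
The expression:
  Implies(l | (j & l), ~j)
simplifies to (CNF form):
~j | ~l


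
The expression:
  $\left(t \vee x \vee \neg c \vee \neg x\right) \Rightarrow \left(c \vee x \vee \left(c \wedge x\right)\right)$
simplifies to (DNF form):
$c \vee x$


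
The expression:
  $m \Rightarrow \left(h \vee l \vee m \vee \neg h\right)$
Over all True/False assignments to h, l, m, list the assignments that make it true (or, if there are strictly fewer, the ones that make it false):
is always true.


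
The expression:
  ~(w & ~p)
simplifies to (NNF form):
p | ~w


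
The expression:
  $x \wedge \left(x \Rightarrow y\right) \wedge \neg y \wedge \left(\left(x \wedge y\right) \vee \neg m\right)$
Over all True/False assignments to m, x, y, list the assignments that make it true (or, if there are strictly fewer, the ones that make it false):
is never true.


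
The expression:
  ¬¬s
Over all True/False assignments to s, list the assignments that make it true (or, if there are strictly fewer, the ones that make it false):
is true only for:
  s=True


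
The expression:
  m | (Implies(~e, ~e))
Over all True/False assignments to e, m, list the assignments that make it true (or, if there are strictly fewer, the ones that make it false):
is always true.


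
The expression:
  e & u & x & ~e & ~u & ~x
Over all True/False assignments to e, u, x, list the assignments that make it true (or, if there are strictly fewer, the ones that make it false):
is never true.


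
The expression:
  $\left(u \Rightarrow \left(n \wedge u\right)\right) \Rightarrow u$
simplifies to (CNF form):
$u$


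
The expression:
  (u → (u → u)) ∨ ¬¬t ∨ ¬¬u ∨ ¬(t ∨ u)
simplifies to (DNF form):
True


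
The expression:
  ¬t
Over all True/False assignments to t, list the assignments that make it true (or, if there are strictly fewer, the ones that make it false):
is true only for:
  t=False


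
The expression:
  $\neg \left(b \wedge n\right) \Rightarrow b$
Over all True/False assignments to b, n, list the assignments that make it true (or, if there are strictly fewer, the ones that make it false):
is true only for:
  b=True, n=False;
  b=True, n=True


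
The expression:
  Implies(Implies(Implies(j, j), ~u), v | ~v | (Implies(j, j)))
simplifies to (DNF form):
True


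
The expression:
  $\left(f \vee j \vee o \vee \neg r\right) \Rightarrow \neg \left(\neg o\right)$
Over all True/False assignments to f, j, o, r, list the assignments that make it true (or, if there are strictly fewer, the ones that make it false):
is false only for:
  f=False, j=False, o=False, r=False;
  f=False, j=True, o=False, r=False;
  f=False, j=True, o=False, r=True;
  f=True, j=False, o=False, r=False;
  f=True, j=False, o=False, r=True;
  f=True, j=True, o=False, r=False;
  f=True, j=True, o=False, r=True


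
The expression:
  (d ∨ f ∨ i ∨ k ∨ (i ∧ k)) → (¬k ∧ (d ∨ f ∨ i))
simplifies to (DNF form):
¬k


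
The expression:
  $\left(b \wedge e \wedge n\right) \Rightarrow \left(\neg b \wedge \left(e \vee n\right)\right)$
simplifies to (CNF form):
$\neg b \vee \neg e \vee \neg n$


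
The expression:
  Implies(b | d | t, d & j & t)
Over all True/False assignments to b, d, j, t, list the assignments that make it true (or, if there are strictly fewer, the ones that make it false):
is true only for:
  b=False, d=False, j=False, t=False;
  b=False, d=False, j=True, t=False;
  b=False, d=True, j=True, t=True;
  b=True, d=True, j=True, t=True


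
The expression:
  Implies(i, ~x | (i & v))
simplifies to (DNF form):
v | ~i | ~x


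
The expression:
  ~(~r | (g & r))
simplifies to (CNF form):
r & ~g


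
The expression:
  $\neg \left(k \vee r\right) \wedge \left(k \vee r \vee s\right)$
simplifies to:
$s \wedge \neg k \wedge \neg r$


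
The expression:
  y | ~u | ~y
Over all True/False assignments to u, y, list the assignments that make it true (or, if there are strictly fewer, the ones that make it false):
is always true.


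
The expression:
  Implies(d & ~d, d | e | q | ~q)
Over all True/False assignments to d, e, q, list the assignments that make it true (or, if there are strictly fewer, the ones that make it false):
is always true.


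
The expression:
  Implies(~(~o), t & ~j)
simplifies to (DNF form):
~o | (t & ~j)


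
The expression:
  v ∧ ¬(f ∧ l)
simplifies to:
v ∧ (¬f ∨ ¬l)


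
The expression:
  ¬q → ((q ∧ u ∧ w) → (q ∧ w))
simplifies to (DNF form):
True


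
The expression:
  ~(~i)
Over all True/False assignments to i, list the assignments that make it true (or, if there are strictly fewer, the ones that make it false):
is true only for:
  i=True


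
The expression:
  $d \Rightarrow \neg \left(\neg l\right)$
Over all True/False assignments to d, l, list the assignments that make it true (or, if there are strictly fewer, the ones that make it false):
is false only for:
  d=True, l=False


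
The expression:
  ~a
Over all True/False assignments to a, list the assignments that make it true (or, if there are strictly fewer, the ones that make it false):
is true only for:
  a=False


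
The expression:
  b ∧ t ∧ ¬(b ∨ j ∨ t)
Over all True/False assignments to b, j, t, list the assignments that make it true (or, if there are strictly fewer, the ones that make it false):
is never true.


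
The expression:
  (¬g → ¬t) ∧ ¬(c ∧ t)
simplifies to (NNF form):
(g ∧ ¬c) ∨ ¬t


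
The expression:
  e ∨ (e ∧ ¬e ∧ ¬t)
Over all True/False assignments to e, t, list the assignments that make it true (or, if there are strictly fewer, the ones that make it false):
is true only for:
  e=True, t=False;
  e=True, t=True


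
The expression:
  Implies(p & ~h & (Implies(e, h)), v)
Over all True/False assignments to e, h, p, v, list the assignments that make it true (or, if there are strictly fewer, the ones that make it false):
is false only for:
  e=False, h=False, p=True, v=False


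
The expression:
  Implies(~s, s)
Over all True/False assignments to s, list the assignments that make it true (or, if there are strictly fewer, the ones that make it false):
is true only for:
  s=True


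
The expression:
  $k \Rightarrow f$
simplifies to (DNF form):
$f \vee \neg k$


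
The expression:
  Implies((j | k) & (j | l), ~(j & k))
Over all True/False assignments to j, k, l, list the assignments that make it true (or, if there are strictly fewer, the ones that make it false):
is false only for:
  j=True, k=True, l=False;
  j=True, k=True, l=True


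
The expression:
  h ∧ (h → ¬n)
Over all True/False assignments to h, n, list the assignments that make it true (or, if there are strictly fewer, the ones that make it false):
is true only for:
  h=True, n=False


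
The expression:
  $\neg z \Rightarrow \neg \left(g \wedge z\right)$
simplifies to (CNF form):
$\text{True}$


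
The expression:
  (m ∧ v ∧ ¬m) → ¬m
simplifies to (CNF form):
True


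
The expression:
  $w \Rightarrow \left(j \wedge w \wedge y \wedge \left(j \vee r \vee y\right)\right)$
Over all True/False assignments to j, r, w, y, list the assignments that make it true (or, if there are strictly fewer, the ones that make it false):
is false only for:
  j=False, r=False, w=True, y=False;
  j=False, r=False, w=True, y=True;
  j=False, r=True, w=True, y=False;
  j=False, r=True, w=True, y=True;
  j=True, r=False, w=True, y=False;
  j=True, r=True, w=True, y=False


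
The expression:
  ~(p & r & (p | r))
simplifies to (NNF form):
~p | ~r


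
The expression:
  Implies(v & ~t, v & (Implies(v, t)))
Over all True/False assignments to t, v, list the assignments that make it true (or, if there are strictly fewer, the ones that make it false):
is false only for:
  t=False, v=True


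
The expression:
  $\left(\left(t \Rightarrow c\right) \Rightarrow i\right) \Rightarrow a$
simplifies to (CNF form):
$\left(a \vee \neg i\right) \wedge \left(a \vee c \vee \neg t\right)$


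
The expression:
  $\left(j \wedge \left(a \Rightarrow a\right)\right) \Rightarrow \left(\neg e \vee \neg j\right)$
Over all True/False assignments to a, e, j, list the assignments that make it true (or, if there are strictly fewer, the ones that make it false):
is false only for:
  a=False, e=True, j=True;
  a=True, e=True, j=True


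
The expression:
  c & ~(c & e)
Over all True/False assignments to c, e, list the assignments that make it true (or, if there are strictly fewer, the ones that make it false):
is true only for:
  c=True, e=False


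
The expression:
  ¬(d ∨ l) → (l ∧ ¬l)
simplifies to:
d ∨ l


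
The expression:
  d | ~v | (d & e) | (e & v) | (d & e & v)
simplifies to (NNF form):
d | e | ~v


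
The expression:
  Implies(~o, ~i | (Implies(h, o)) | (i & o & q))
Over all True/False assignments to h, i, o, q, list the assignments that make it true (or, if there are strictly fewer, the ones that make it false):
is false only for:
  h=True, i=True, o=False, q=False;
  h=True, i=True, o=False, q=True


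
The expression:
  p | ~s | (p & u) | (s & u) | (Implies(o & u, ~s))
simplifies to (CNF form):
True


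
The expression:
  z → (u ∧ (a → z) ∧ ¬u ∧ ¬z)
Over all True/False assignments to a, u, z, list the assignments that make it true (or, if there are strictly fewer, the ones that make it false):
is true only for:
  a=False, u=False, z=False;
  a=False, u=True, z=False;
  a=True, u=False, z=False;
  a=True, u=True, z=False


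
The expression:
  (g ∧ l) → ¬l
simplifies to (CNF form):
¬g ∨ ¬l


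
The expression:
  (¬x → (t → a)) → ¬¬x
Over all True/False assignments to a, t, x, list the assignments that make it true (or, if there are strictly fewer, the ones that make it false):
is false only for:
  a=False, t=False, x=False;
  a=True, t=False, x=False;
  a=True, t=True, x=False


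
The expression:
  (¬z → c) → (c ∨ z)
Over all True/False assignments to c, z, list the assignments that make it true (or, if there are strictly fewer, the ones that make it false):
is always true.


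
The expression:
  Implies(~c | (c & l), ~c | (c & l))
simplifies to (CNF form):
True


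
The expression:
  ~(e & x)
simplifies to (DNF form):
~e | ~x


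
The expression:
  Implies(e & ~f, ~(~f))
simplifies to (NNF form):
f | ~e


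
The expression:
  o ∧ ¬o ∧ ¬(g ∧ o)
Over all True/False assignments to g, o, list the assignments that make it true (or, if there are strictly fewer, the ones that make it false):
is never true.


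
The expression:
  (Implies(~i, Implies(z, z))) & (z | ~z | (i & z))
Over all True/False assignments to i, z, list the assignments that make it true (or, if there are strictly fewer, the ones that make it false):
is always true.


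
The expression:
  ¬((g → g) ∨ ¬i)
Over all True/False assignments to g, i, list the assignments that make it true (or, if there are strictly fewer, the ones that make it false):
is never true.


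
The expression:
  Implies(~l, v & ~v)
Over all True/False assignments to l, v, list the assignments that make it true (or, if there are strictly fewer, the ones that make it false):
is true only for:
  l=True, v=False;
  l=True, v=True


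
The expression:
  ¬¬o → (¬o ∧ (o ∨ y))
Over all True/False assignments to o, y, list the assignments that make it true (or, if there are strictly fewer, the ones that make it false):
is true only for:
  o=False, y=False;
  o=False, y=True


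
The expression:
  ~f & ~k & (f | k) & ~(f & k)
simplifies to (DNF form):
False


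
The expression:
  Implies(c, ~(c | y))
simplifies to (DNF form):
~c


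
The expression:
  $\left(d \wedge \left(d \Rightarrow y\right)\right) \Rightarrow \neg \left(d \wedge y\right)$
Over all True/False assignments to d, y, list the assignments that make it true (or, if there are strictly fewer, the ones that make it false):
is false only for:
  d=True, y=True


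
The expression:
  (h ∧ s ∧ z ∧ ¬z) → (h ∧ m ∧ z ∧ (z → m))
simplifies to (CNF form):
True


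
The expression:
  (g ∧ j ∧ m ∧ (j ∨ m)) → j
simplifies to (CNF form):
True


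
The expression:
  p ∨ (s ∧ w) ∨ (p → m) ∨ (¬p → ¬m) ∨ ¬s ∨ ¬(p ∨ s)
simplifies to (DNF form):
True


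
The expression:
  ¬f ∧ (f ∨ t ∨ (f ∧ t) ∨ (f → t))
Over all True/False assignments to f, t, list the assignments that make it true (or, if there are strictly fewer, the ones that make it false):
is true only for:
  f=False, t=False;
  f=False, t=True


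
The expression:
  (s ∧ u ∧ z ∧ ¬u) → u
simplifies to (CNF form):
True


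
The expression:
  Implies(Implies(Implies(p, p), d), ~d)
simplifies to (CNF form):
~d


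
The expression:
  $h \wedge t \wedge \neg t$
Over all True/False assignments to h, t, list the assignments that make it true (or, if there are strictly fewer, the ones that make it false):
is never true.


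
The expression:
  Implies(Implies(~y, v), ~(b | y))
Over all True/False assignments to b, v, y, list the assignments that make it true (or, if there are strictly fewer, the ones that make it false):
is true only for:
  b=False, v=False, y=False;
  b=False, v=True, y=False;
  b=True, v=False, y=False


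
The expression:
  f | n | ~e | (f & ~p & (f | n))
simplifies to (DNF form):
f | n | ~e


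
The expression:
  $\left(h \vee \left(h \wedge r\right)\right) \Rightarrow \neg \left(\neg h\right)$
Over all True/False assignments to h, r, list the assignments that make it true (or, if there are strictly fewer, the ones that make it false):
is always true.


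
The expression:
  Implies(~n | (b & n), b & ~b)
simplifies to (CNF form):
n & ~b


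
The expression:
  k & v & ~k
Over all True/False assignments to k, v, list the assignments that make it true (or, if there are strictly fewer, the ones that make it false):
is never true.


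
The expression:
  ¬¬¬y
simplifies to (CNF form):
¬y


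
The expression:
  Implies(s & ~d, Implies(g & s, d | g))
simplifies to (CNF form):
True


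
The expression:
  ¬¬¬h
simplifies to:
¬h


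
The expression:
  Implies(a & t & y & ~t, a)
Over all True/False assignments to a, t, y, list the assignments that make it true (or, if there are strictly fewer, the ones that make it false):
is always true.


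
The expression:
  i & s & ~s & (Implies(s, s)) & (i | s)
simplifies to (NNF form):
False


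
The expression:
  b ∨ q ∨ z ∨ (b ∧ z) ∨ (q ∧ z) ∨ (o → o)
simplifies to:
True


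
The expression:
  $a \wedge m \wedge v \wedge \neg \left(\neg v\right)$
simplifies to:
$a \wedge m \wedge v$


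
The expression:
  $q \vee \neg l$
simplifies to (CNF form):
$q \vee \neg l$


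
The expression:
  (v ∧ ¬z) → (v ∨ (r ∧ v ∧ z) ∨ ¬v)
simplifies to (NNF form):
True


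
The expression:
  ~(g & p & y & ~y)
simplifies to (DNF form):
True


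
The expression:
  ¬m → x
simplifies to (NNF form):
m ∨ x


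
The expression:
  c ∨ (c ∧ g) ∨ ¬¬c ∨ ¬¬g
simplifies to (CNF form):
c ∨ g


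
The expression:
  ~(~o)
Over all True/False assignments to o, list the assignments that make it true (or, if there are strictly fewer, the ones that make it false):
is true only for:
  o=True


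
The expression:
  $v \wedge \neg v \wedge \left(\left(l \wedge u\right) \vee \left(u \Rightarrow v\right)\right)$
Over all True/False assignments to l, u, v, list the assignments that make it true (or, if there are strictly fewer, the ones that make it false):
is never true.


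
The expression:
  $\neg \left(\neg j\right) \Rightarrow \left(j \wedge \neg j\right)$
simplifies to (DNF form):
$\neg j$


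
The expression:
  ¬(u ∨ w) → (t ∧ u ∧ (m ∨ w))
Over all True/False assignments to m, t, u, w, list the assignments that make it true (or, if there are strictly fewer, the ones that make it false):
is false only for:
  m=False, t=False, u=False, w=False;
  m=False, t=True, u=False, w=False;
  m=True, t=False, u=False, w=False;
  m=True, t=True, u=False, w=False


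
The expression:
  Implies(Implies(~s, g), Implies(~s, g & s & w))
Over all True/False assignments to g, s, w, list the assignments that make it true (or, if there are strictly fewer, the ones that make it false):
is false only for:
  g=True, s=False, w=False;
  g=True, s=False, w=True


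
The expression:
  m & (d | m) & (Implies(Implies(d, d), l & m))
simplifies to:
l & m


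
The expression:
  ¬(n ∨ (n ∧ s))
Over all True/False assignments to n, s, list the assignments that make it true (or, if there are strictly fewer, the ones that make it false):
is true only for:
  n=False, s=False;
  n=False, s=True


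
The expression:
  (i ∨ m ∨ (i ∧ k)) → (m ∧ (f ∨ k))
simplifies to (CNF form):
(m ∨ ¬i) ∧ (f ∨ k ∨ ¬m)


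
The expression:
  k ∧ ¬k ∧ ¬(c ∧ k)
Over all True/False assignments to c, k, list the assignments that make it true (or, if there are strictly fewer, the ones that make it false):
is never true.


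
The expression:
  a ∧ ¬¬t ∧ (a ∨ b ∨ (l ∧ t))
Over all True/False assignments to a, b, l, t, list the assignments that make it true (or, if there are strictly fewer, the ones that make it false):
is true only for:
  a=True, b=False, l=False, t=True;
  a=True, b=False, l=True, t=True;
  a=True, b=True, l=False, t=True;
  a=True, b=True, l=True, t=True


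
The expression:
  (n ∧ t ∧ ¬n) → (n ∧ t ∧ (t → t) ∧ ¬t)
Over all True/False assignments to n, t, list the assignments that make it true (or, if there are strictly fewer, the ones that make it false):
is always true.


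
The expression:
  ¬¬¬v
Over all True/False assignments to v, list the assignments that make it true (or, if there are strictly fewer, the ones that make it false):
is true only for:
  v=False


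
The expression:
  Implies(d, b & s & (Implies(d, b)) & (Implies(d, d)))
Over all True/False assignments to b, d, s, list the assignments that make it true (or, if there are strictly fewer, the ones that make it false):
is false only for:
  b=False, d=True, s=False;
  b=False, d=True, s=True;
  b=True, d=True, s=False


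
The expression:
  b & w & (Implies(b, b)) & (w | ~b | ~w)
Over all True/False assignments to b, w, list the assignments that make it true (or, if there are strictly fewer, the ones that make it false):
is true only for:
  b=True, w=True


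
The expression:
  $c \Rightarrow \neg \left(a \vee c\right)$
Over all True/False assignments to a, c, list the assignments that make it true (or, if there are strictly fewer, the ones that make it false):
is true only for:
  a=False, c=False;
  a=True, c=False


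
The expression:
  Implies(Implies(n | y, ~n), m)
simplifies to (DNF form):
m | n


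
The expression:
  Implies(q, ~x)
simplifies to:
~q | ~x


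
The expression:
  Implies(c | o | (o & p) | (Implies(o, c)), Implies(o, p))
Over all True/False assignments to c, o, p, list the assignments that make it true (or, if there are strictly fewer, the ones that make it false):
is false only for:
  c=False, o=True, p=False;
  c=True, o=True, p=False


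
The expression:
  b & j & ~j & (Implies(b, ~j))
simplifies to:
False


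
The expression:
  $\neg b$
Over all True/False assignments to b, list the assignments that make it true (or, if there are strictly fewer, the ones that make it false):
is true only for:
  b=False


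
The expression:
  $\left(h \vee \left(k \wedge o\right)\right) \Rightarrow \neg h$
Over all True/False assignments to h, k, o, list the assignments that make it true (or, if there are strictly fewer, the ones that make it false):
is true only for:
  h=False, k=False, o=False;
  h=False, k=False, o=True;
  h=False, k=True, o=False;
  h=False, k=True, o=True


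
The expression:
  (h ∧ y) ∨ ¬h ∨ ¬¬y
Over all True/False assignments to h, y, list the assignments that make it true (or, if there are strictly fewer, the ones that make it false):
is false only for:
  h=True, y=False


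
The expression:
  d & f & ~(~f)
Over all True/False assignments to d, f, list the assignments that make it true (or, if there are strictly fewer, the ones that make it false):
is true only for:
  d=True, f=True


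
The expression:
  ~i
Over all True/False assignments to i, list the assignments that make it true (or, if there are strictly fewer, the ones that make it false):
is true only for:
  i=False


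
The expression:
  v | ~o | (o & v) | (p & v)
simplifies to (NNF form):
v | ~o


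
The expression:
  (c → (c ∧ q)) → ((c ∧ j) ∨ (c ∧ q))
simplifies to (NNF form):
c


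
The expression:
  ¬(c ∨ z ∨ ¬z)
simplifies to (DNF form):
False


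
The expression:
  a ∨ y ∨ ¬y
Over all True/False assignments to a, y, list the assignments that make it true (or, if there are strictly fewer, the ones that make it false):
is always true.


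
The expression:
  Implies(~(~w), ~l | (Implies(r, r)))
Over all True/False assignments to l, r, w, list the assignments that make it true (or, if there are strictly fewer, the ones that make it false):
is always true.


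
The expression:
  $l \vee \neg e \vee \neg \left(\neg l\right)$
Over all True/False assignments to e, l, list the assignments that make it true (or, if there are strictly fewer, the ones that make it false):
is false only for:
  e=True, l=False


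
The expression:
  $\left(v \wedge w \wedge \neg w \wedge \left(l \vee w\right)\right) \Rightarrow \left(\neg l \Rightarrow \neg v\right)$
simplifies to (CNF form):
$\text{True}$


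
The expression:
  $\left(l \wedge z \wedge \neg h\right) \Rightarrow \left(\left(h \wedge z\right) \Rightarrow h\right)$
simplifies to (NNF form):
$\text{True}$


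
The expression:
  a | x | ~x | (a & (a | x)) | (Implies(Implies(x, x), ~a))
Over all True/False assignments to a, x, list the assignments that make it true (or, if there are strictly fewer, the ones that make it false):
is always true.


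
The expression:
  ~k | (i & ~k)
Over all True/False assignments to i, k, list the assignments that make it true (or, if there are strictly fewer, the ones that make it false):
is true only for:
  i=False, k=False;
  i=True, k=False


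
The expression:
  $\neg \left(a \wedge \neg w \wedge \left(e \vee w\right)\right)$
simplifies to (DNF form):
$w \vee \neg a \vee \neg e$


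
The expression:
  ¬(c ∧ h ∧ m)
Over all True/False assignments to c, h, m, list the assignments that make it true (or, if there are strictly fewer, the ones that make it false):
is false only for:
  c=True, h=True, m=True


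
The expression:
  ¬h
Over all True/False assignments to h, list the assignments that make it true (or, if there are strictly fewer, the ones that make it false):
is true only for:
  h=False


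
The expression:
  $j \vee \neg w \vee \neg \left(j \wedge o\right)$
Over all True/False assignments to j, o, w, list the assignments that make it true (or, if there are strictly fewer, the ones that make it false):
is always true.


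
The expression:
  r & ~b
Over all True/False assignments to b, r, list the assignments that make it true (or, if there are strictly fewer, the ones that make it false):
is true only for:
  b=False, r=True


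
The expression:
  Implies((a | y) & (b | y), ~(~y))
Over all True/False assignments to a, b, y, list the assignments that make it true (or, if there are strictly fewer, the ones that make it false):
is false only for:
  a=True, b=True, y=False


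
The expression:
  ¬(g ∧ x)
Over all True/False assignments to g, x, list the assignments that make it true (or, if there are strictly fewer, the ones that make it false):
is false only for:
  g=True, x=True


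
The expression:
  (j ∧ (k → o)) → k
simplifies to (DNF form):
k ∨ ¬j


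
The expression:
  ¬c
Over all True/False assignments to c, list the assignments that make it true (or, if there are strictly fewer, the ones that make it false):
is true only for:
  c=False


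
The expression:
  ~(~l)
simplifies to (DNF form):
l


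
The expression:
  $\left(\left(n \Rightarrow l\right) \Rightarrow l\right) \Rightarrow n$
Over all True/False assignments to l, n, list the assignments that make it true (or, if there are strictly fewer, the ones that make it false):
is false only for:
  l=True, n=False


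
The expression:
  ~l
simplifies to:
~l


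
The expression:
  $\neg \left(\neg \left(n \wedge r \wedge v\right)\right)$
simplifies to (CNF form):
$n \wedge r \wedge v$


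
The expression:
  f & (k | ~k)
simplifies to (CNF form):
f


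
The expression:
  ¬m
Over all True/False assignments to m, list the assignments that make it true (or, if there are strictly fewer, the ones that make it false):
is true only for:
  m=False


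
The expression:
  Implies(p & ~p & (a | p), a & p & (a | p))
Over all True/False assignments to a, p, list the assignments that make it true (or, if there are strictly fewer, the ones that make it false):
is always true.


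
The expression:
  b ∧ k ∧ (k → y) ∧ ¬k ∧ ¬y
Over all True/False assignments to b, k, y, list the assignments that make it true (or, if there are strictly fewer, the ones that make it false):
is never true.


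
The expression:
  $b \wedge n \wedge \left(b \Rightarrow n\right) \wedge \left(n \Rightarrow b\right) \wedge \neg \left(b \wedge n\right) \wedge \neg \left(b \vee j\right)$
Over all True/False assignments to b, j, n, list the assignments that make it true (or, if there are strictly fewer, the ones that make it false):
is never true.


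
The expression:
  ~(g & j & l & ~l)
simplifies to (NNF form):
True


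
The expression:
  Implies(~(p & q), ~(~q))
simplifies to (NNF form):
q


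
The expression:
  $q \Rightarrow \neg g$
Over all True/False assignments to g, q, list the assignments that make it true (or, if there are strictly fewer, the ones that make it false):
is false only for:
  g=True, q=True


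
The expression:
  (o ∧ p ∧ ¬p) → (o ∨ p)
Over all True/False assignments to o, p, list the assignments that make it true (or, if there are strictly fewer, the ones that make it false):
is always true.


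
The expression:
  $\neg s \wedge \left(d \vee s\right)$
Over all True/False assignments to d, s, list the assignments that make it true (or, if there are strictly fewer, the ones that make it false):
is true only for:
  d=True, s=False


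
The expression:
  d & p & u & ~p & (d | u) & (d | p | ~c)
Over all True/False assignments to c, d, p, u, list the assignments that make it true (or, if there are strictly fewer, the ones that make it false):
is never true.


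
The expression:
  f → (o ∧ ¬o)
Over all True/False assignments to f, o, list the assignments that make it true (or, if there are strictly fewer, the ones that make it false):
is true only for:
  f=False, o=False;
  f=False, o=True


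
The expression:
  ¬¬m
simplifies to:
m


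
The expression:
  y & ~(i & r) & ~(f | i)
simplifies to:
y & ~f & ~i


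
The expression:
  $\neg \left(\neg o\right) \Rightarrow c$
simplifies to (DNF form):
$c \vee \neg o$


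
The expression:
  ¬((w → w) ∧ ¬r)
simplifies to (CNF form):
r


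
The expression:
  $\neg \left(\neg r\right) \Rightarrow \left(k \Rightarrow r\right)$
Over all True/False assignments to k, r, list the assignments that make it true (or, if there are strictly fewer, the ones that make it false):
is always true.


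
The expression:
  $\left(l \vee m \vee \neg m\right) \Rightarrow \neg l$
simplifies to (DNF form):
$\neg l$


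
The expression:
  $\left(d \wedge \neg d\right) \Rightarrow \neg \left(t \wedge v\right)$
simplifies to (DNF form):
$\text{True}$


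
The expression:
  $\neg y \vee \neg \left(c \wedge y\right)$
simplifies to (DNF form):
$\neg c \vee \neg y$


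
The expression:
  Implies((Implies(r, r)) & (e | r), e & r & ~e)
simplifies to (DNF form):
~e & ~r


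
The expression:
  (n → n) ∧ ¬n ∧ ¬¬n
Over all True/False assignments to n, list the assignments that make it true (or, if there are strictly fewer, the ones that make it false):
is never true.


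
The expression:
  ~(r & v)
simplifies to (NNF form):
~r | ~v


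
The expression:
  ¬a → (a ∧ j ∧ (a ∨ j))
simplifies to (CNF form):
a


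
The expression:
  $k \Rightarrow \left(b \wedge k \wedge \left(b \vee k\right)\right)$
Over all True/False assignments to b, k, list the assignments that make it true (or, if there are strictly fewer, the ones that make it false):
is false only for:
  b=False, k=True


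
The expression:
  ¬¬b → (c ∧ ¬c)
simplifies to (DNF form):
¬b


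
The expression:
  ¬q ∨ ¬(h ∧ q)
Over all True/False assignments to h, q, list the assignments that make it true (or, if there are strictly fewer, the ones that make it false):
is false only for:
  h=True, q=True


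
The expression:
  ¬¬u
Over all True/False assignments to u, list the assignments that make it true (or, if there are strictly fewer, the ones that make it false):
is true only for:
  u=True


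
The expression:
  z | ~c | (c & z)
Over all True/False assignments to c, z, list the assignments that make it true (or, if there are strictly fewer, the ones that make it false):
is false only for:
  c=True, z=False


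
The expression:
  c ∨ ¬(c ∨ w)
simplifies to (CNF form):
c ∨ ¬w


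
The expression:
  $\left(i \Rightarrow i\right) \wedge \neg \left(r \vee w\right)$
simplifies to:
$\neg r \wedge \neg w$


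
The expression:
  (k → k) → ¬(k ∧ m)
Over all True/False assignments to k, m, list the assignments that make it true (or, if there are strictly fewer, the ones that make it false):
is false only for:
  k=True, m=True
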